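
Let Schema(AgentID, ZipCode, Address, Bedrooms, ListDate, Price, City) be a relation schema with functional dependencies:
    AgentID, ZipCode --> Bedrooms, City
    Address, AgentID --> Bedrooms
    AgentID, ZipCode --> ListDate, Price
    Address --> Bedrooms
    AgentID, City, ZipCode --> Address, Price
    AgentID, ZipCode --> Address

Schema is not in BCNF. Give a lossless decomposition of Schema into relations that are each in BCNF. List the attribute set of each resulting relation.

Candidate key of the original relation: {AgentID, ZipCode}.
In {Address, AgentID, Bedrooms, City, ListDate, Price, ZipCode}, {Address, AgentID} is not a superkey ({Address, AgentID}⁺ restricted to this set is {Address, AgentID, Bedrooms}), so split on Address, AgentID --> Bedrooms into {Address, AgentID, Bedrooms} and {Address, AgentID, City, ListDate, Price, ZipCode}.
In {Address, AgentID, Bedrooms}, {Address} is not a superkey ({Address}⁺ restricted to this set is {Address, Bedrooms}), so split on Address --> Bedrooms into {Address, Bedrooms} and {Address, AgentID}.
{Address, Bedrooms} has no BCNF violation.
{Address, AgentID} has no BCNF violation.
{Address, AgentID, City, ListDate, Price, ZipCode} has no BCNF violation.

{Address, AgentID, City, ListDate, Price, ZipCode}; {Address, Bedrooms}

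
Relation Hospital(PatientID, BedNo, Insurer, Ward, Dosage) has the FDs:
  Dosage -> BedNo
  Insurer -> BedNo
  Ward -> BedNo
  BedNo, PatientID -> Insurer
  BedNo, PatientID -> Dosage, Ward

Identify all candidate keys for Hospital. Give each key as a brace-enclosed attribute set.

Attributes never on any right-hand side: {PatientID} — every candidate key must contain it.
Closure of {BedNo, PatientID} is {BedNo, Dosage, Insurer, PatientID, Ward}, the whole schema; {BedNo, PatientID} is a candidate key.
Closure of {Dosage, PatientID} is {BedNo, Dosage, Insurer, PatientID, Ward}, the whole schema; {Dosage, PatientID} is a candidate key.
Closure of {Insurer, PatientID} is {BedNo, Dosage, Insurer, PatientID, Ward}, the whole schema; {Insurer, PatientID} is a candidate key.
Closure of {PatientID, Ward} is {BedNo, Dosage, Insurer, PatientID, Ward}, the whole schema; {PatientID, Ward} is a candidate key.
No proper subset of any of these is a key, and no other minimal superkey exists.

{BedNo, PatientID}, {Dosage, PatientID}, {Insurer, PatientID}, {PatientID, Ward}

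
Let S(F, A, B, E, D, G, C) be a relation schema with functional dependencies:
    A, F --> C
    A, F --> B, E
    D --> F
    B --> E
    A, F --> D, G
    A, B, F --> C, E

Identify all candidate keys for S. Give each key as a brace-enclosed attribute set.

{A} never appears on the right of any FD, so every key must include it.
{A, D} is a candidate key since {A, D}⁺ = {A, B, C, D, E, F, G} covers every attribute.
{A, F} is a candidate key since {A, F}⁺ = {A, B, C, D, E, F, G} covers every attribute.
No proper subset of any of these is a key, and no other minimal superkey exists.

{A, D}, {A, F}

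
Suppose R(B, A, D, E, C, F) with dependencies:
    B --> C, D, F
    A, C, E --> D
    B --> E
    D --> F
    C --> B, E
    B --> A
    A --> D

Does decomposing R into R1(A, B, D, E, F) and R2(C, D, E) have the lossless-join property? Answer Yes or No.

The shared attributes are {D, E} and {D, E}⁺ = {D, E, F}.
R1 ⊄ {D, E, F} and R2 ⊄ {D, E, F}, so the split is lossy.

No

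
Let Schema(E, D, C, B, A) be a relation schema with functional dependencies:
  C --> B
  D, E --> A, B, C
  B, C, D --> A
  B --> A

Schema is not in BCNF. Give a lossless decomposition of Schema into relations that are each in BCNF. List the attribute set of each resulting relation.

Candidate key of the original relation: {D, E}.
In {A, B, C, D, E}, {C} is not a superkey ({C}⁺ restricted to this set is {A, B, C}), so split on C --> A, B into {A, B, C} and {C, D, E}.
In {A, B, C}, {B} is not a superkey ({B}⁺ restricted to this set is {A, B}), so split on B --> A into {A, B} and {B, C}.
{A, B}: every determinant is a superkey — BCNF.
{B, C}: every determinant is a superkey — BCNF.
{C, D, E}: every determinant is a superkey — BCNF.

{A, B}; {B, C}; {C, D, E}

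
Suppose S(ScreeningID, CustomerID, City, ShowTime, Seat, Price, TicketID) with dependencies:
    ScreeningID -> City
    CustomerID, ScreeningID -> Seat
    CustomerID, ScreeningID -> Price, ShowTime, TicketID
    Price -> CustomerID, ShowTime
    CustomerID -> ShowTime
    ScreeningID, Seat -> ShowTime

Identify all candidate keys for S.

{CustomerID, ScreeningID}, {Price, ScreeningID}

{ScreeningID} never appears on the right of any FD, so every key must include it.
Closure of {CustomerID, ScreeningID} is {City, CustomerID, Price, ScreeningID, Seat, ShowTime, TicketID}, the whole schema; {CustomerID, ScreeningID} is a candidate key.
Closure of {Price, ScreeningID} is {City, CustomerID, Price, ScreeningID, Seat, ShowTime, TicketID}, the whole schema; {Price, ScreeningID} is a candidate key.
Any other superkey properly contains one of these, so there are no further candidate keys.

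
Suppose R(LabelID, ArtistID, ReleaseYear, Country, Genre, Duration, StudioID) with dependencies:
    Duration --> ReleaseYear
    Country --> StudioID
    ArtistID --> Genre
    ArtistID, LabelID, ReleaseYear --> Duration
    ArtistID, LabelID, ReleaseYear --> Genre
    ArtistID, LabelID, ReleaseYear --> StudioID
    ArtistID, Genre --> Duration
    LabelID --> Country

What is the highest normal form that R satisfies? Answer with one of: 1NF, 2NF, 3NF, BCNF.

Candidate key: {ArtistID, LabelID}. Prime attributes: {ArtistID, LabelID}.
For Duration --> ReleaseYear we have {Duration}⁺ = {Duration, ReleaseYear}; {Duration} is not a superkey, so BCNF fails.
Duration --> ReleaseYear determines the non-prime attribute {ReleaseYear} from a non-superkey — 3NF is violated.
The proper key subset {ArtistID} of {ArtistID, LabelID} determines non-prime {Duration, Genre, ReleaseYear}, so the relation is not even in 2NF.

1NF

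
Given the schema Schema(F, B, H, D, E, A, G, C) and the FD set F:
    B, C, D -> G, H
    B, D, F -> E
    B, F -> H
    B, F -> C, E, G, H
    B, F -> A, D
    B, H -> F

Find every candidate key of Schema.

{B, C, D}, {B, F}, {B, H}

Attributes never on any right-hand side: {B} — every candidate key must contain it.
Closure of {B, F} is {A, B, C, D, E, F, G, H}, the whole schema; {B, F} is a candidate key.
Closure of {B, H} is {A, B, C, D, E, F, G, H}, the whole schema; {B, H} is a candidate key.
Closure of {B, C, D} is {A, B, C, D, E, F, G, H}, the whole schema; {B, C, D} is a candidate key.
These are minimal and exhaustive — every other superkey contains one of them.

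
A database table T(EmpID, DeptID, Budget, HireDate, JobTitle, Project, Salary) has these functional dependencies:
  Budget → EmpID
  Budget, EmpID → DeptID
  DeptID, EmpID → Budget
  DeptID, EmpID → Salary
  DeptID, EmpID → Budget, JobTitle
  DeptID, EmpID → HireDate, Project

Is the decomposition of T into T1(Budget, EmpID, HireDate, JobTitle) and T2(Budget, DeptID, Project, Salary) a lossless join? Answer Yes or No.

Yes

The shared attributes are {Budget} and {Budget}⁺ = {Budget, DeptID, EmpID, HireDate, JobTitle, Project, Salary}.
Since T1 ⊆ {Budget, DeptID, EmpID, HireDate, JobTitle, Project, Salary}, the intersection is a superkey of T1; the decomposition is lossless.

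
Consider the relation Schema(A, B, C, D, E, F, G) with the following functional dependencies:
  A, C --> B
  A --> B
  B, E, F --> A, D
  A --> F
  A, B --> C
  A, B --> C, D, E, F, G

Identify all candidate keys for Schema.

{A}, {B, E, F}

Closure of {A} is {A, B, C, D, E, F, G}, the whole schema; {A} is a candidate key.
Closure of {B, E, F} is {A, B, C, D, E, F, G}, the whole schema; {B, E, F} is a candidate key.
No proper subset of any of these is a key, and no other minimal superkey exists.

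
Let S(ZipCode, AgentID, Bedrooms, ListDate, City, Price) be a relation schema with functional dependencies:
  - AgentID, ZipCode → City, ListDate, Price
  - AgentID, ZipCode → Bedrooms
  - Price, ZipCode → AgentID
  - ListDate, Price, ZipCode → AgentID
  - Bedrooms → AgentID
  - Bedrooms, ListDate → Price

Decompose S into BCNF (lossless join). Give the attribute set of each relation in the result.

{AgentID, Bedrooms}; {Bedrooms, City, ListDate, ZipCode}; {Bedrooms, ListDate, Price}

Candidate keys of the original relation: {AgentID, ZipCode}, {Bedrooms, ZipCode}, {Price, ZipCode}.
In {AgentID, Bedrooms, City, ListDate, Price, ZipCode}, {Bedrooms} is not a superkey ({Bedrooms}⁺ restricted to this set is {AgentID, Bedrooms}), so split on Bedrooms → AgentID into {AgentID, Bedrooms} and {Bedrooms, City, ListDate, Price, ZipCode}.
{AgentID, Bedrooms} is in BCNF.
In {Bedrooms, City, ListDate, Price, ZipCode}, {Bedrooms, ListDate} is not a superkey ({Bedrooms, ListDate}⁺ restricted to this set is {Bedrooms, ListDate, Price}), so split on Bedrooms, ListDate → Price into {Bedrooms, ListDate, Price} and {Bedrooms, City, ListDate, ZipCode}.
{Bedrooms, ListDate, Price} is in BCNF.
{Bedrooms, City, ListDate, ZipCode} is in BCNF.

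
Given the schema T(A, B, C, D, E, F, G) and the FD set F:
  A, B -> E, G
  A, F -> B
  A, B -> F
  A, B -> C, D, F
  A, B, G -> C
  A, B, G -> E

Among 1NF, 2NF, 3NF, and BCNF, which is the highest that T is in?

BCNF

Candidate keys: {A, B}, {A, F}. Prime attributes: {A, B, F}.
Each dependency's left side is a superkey — BCNF holds.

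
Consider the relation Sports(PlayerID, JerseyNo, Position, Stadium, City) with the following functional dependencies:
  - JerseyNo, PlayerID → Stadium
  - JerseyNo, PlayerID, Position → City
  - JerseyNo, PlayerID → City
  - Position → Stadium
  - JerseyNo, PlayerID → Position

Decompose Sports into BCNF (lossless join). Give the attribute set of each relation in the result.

Candidate key of the original relation: {JerseyNo, PlayerID}.
Within {City, JerseyNo, PlayerID, Position, Stadium}: {Position}⁺ ∩ {City, JerseyNo, PlayerID, Position, Stadium} = {Position, Stadium}, not the whole set, so Position → Stadium violates BCNF; decompose into {Position, Stadium} and {City, JerseyNo, PlayerID, Position}.
{Position, Stadium}: every determinant is a superkey — BCNF.
{City, JerseyNo, PlayerID, Position}: every determinant is a superkey — BCNF.

{City, JerseyNo, PlayerID, Position}; {Position, Stadium}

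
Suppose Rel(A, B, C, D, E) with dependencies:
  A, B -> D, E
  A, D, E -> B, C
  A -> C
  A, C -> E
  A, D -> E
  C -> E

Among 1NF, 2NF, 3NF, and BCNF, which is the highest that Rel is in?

1NF

Candidate keys: {A, B}, {A, D}. Prime attributes: {A, B, D}.
A -> C breaks BCNF: {A}⁺ = {A, C, E}, so {A} is not a superkey.
Because {C} is non-prime and the left side of A -> C is not a superkey, the relation is not in 3NF.
{A} is a proper subset of the key {A, B}, and {A}⁺ contains the non-prime attributes {C, E} — a partial dependency, so 2NF is violated.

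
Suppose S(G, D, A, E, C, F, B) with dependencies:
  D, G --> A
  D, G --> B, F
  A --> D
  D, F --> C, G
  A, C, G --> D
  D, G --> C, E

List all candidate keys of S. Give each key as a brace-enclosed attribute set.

{A, F} is a candidate key since {A, F}⁺ = {A, B, C, D, E, F, G} covers every attribute.
{A, G} is a candidate key since {A, G}⁺ = {A, B, C, D, E, F, G} covers every attribute.
{D, F} is a candidate key since {D, F}⁺ = {A, B, C, D, E, F, G} covers every attribute.
{D, G} is a candidate key since {D, G}⁺ = {A, B, C, D, E, F, G} covers every attribute.
Any other superkey properly contains one of these, so there are no further candidate keys.

{A, F}, {A, G}, {D, F}, {D, G}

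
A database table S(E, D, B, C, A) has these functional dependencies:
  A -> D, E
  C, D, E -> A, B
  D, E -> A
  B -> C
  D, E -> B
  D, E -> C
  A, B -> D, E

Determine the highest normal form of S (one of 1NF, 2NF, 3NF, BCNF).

Candidate keys: {A}, {D, E}. Prime attributes: {A, D, E}.
B -> C breaks BCNF: {B}⁺ = {B, C}, so {B} is not a superkey.
B -> C determines the non-prime attribute {C} from a non-superkey — 3NF is violated.
No proper subset of a key has a non-prime attribute in its closure, so there is no partial dependency; 2NF holds.

2NF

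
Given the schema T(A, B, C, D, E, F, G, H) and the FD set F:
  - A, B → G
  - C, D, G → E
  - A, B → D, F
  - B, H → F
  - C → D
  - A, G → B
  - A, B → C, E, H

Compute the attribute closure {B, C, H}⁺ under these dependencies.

{B, C, D, F, H}

Start with {B, C, H}.
B, H → F applies; add {F} → now {B, C, F, H}.
C → D applies; add {D} → now {B, C, D, F, H}.
No further FD applies.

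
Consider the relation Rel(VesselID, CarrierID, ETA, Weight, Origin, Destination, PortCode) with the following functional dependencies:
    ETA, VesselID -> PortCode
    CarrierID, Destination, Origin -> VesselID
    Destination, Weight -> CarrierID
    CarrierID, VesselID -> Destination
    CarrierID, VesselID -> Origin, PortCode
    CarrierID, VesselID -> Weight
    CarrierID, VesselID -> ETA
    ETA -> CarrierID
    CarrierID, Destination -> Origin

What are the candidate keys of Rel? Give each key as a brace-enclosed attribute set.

{CarrierID, Destination}, {CarrierID, VesselID}, {Destination, ETA}, {Destination, Weight}, {ETA, VesselID}

Closure of {CarrierID, Destination} is {CarrierID, Destination, ETA, Origin, PortCode, VesselID, Weight}, the whole schema; {CarrierID, Destination} is a candidate key.
Closure of {CarrierID, VesselID} is {CarrierID, Destination, ETA, Origin, PortCode, VesselID, Weight}, the whole schema; {CarrierID, VesselID} is a candidate key.
Closure of {Destination, ETA} is {CarrierID, Destination, ETA, Origin, PortCode, VesselID, Weight}, the whole schema; {Destination, ETA} is a candidate key.
Closure of {Destination, Weight} is {CarrierID, Destination, ETA, Origin, PortCode, VesselID, Weight}, the whole schema; {Destination, Weight} is a candidate key.
Closure of {ETA, VesselID} is {CarrierID, Destination, ETA, Origin, PortCode, VesselID, Weight}, the whole schema; {ETA, VesselID} is a candidate key.
These are minimal and exhaustive — every other superkey contains one of them.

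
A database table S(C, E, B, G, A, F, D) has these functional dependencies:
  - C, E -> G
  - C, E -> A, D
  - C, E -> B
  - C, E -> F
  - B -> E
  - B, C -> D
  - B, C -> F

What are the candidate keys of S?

Attributes never on any right-hand side: {C} — every candidate key must contain it.
{B, C}⁺ = {A, B, C, D, E, F, G} — all of the relation — so {B, C} is a candidate key.
{C, E}⁺ = {A, B, C, D, E, F, G} — all of the relation — so {C, E} is a candidate key.
Any other superkey properly contains one of these, so there are no further candidate keys.

{B, C}, {C, E}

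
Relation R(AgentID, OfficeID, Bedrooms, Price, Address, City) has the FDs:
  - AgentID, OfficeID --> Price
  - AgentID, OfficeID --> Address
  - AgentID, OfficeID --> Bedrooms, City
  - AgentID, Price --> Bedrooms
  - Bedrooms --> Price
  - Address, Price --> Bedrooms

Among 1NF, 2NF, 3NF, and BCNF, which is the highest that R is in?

Candidate key: {AgentID, OfficeID}. Prime attributes: {AgentID, OfficeID}.
AgentID, Price --> Bedrooms breaks BCNF: {AgentID, Price}⁺ = {AgentID, Bedrooms, Price}, so {AgentID, Price} is not a superkey.
AgentID, Price --> Bedrooms determines the non-prime attribute {Bedrooms} from a non-superkey — 3NF is violated.
No non-prime attribute depends on a proper subset of any candidate key, so 2NF holds.

2NF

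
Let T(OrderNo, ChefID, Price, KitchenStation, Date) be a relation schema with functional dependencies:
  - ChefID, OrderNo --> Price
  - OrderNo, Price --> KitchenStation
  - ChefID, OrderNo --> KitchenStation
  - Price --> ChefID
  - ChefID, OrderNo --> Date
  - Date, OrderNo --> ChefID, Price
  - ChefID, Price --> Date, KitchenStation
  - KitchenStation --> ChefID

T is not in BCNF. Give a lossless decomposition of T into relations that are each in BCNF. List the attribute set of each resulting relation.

Candidate keys of the original relation: {ChefID, OrderNo}, {Date, OrderNo}, {KitchenStation, OrderNo}, {OrderNo, Price}.
Within {ChefID, Date, KitchenStation, OrderNo, Price}: {Price}⁺ ∩ {ChefID, Date, KitchenStation, OrderNo, Price} = {ChefID, Date, KitchenStation, Price}, not the whole set, so Price --> ChefID, Date, KitchenStation violates BCNF; decompose into {ChefID, Date, KitchenStation, Price} and {OrderNo, Price}.
Within {ChefID, Date, KitchenStation, Price}: {KitchenStation}⁺ ∩ {ChefID, Date, KitchenStation, Price} = {ChefID, KitchenStation}, not the whole set, so KitchenStation --> ChefID violates BCNF; decompose into {ChefID, KitchenStation} and {Date, KitchenStation, Price}.
{ChefID, KitchenStation}: every determinant is a superkey — BCNF.
{Date, KitchenStation, Price}: every determinant is a superkey — BCNF.
{OrderNo, Price}: every determinant is a superkey — BCNF.

{ChefID, KitchenStation}; {Date, KitchenStation, Price}; {OrderNo, Price}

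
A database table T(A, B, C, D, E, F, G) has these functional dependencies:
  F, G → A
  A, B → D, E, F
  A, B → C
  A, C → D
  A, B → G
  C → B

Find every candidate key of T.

{A, B} is a candidate key since {A, B}⁺ = {A, B, C, D, E, F, G} covers every attribute.
{A, C} is a candidate key since {A, C}⁺ = {A, B, C, D, E, F, G} covers every attribute.
{B, F, G} is a candidate key since {B, F, G}⁺ = {A, B, C, D, E, F, G} covers every attribute.
{C, F, G} is a candidate key since {C, F, G}⁺ = {A, B, C, D, E, F, G} covers every attribute.
Any other superkey properly contains one of these, so there are no further candidate keys.

{A, B}, {A, C}, {B, F, G}, {C, F, G}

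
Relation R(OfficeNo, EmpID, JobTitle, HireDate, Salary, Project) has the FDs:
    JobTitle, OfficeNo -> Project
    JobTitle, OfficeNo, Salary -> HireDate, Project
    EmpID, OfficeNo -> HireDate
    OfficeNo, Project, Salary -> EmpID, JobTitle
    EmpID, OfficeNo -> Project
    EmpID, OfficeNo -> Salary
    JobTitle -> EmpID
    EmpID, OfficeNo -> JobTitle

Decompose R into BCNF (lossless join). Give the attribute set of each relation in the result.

Candidate keys of the original relation: {EmpID, OfficeNo}, {JobTitle, OfficeNo}, {OfficeNo, Project, Salary}.
{EmpID, HireDate, JobTitle, OfficeNo, Project, Salary}: {JobTitle} determines {EmpID, JobTitle} here but is not a superkey — split on JobTitle -> EmpID, giving {EmpID, JobTitle} and {HireDate, JobTitle, OfficeNo, Project, Salary}.
{EmpID, JobTitle}: every determinant is a superkey — BCNF.
{HireDate, JobTitle, OfficeNo, Project, Salary}: every determinant is a superkey — BCNF.

{EmpID, JobTitle}; {HireDate, JobTitle, OfficeNo, Project, Salary}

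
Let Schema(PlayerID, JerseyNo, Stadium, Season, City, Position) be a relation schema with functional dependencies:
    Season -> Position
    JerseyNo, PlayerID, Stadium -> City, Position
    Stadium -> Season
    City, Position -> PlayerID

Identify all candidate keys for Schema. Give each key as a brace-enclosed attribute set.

{City, JerseyNo, Stadium}, {JerseyNo, PlayerID, Stadium}

{JerseyNo, Stadium} never appear on the right of any FD, so every key must include all of them.
Closure of {City, JerseyNo, Stadium} is {City, JerseyNo, PlayerID, Position, Season, Stadium}, the whole schema; {City, JerseyNo, Stadium} is a candidate key.
Closure of {JerseyNo, PlayerID, Stadium} is {City, JerseyNo, PlayerID, Position, Season, Stadium}, the whole schema; {JerseyNo, PlayerID, Stadium} is a candidate key.
These are minimal and exhaustive — every other superkey contains one of them.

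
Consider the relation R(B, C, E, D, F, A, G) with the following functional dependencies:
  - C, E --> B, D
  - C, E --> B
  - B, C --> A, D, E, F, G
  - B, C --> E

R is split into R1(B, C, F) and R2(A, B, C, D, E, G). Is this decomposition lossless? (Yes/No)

Common attributes: {B, C}; their closure is {A, B, C, D, E, F, G}.
This includes all of R1, so the common attributes are a superkey of R1 — the join is lossless.

Yes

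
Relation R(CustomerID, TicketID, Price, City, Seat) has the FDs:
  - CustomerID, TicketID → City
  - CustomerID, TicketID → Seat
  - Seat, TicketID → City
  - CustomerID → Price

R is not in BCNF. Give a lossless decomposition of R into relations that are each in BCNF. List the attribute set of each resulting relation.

{City, Seat, TicketID}; {CustomerID, Price}; {CustomerID, Seat, TicketID}

Candidate key of the original relation: {CustomerID, TicketID}.
{City, CustomerID, Price, Seat, TicketID}: {Seat, TicketID} determines {City, Seat, TicketID} here but is not a superkey — split on Seat, TicketID → City, giving {City, Seat, TicketID} and {CustomerID, Price, Seat, TicketID}.
{City, Seat, TicketID} has no BCNF violation.
{CustomerID, Price, Seat, TicketID}: {CustomerID} determines {CustomerID, Price} here but is not a superkey — split on CustomerID → Price, giving {CustomerID, Price} and {CustomerID, Seat, TicketID}.
{CustomerID, Price} has no BCNF violation.
{CustomerID, Seat, TicketID} has no BCNF violation.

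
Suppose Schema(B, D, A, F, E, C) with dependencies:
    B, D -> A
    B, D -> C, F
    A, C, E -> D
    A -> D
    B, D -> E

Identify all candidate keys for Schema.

{A, B}, {B, D}

No FD produces {B}, so it must be in every candidate key.
Closure of {A, B} is {A, B, C, D, E, F}, the whole schema; {A, B} is a candidate key.
Closure of {B, D} is {A, B, C, D, E, F}, the whole schema; {B, D} is a candidate key.
No proper subset of any of these is a key, and no other minimal superkey exists.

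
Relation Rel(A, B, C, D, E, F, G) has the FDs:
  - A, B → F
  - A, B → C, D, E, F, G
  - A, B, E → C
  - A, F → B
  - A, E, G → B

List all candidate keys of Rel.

No FD produces {A}, so it must be in every candidate key.
{A, B} is a candidate key since {A, B}⁺ = {A, B, C, D, E, F, G} covers every attribute.
{A, F} is a candidate key since {A, F}⁺ = {A, B, C, D, E, F, G} covers every attribute.
{A, E, G} is a candidate key since {A, E, G}⁺ = {A, B, C, D, E, F, G} covers every attribute.
These are minimal and exhaustive — every other superkey contains one of them.

{A, B}, {A, E, G}, {A, F}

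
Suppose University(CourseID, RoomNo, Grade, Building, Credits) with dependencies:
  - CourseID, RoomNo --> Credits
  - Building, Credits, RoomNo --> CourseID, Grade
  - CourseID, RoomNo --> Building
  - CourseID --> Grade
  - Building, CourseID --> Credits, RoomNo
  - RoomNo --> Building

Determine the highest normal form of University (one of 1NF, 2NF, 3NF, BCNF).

Candidate keys: {Building, CourseID}, {CourseID, RoomNo}, {Credits, RoomNo}. Prime attributes: {Building, CourseID, Credits, RoomNo}.
For CourseID --> Grade we have {CourseID}⁺ = {CourseID, Grade}; {CourseID} is not a superkey, so BCNF fails.
CourseID --> Grade has non-prime {Grade} on the right and a non-superkey on the left, so 3NF fails.
The proper key subset {CourseID} of {Building, CourseID} determines non-prime {Grade}, so the relation is not even in 2NF.

1NF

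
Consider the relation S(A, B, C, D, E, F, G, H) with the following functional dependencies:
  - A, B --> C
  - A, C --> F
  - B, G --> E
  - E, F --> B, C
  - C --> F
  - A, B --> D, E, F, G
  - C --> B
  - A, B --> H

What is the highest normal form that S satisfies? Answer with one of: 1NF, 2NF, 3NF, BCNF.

3NF

Candidate keys: {A, B}, {A, C}, {A, E, F}. Prime attributes: {A, B, C, E, F}.
For B, G --> E we have {B, G}⁺ = {B, E, G}; {B, G} is not a superkey, so BCNF fails.
But every attribute on its right side ({E}) is prime, and the same holds for every other non-superkey FD, so 3NF still holds.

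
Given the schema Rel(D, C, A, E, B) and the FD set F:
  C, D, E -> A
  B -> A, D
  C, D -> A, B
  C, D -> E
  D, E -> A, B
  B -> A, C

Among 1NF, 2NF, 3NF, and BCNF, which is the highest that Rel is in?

Candidate keys: {B}, {C, D}, {D, E}. Prime attributes: {B, C, D, E}.
The left-hand side of every FD is a superkey, so BCNF is satisfied.

BCNF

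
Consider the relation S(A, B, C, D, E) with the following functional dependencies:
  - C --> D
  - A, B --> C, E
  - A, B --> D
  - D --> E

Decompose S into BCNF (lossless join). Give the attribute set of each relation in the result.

{A, B, C}; {C, D}; {D, E}

Candidate key of the original relation: {A, B}.
{A, B, C, D, E}: {C} determines {C, D, E} here but is not a superkey — split on C --> D, E, giving {C, D, E} and {A, B, C}.
{C, D, E}: {D} determines {D, E} here but is not a superkey — split on D --> E, giving {D, E} and {C, D}.
{D, E} is in BCNF.
{C, D} is in BCNF.
{A, B, C} is in BCNF.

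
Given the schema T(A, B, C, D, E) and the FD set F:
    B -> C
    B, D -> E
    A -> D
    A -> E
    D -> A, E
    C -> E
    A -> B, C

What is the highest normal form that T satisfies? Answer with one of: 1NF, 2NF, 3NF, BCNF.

Candidate keys: {A}, {D}. Prime attributes: {A, D}.
For B -> C we have {B}⁺ = {B, C, E}; {B} is not a superkey, so BCNF fails.
Because {C} is non-prime and the left side of B -> C is not a superkey, the relation is not in 3NF.
Every candidate key is a single attribute, so no partial dependency is possible; 2NF holds.

2NF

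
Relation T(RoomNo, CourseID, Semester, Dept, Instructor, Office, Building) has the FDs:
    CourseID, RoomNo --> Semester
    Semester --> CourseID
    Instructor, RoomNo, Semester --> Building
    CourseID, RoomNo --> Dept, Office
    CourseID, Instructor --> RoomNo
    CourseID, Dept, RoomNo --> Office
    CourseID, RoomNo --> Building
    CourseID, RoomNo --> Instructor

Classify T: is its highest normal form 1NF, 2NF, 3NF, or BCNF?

3NF

Candidate keys: {CourseID, Instructor}, {CourseID, RoomNo}, {Instructor, Semester}, {RoomNo, Semester}. Prime attributes: {CourseID, Instructor, RoomNo, Semester}.
Semester --> CourseID: {Semester}⁺ = {CourseID, Semester}, which is not all of the attributes, so the left side is not a superkey — BCNF is violated.
But every attribute on its right side ({CourseID}) is prime, and the same holds for every other non-superkey FD, so 3NF still holds.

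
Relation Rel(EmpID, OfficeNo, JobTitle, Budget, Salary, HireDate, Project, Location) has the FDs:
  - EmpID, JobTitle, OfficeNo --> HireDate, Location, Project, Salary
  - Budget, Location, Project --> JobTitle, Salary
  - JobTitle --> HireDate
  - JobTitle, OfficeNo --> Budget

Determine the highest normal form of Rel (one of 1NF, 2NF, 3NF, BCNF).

Candidate keys: {Budget, EmpID, Location, OfficeNo, Project}, {EmpID, JobTitle, OfficeNo}. Prime attributes: {Budget, EmpID, JobTitle, Location, OfficeNo, Project}.
Budget, Location, Project --> JobTitle, Salary: {Budget, Location, Project}⁺ = {Budget, HireDate, JobTitle, Location, Project, Salary}, which is not all of the attributes, so the left side is not a superkey — BCNF is violated.
Budget, Location, Project --> JobTitle, Salary determines the non-prime attribute {Salary} from a non-superkey — 3NF is violated.
The proper key subset {JobTitle} of {EmpID, JobTitle, OfficeNo} determines non-prime {HireDate}, so the relation is not even in 2NF.

1NF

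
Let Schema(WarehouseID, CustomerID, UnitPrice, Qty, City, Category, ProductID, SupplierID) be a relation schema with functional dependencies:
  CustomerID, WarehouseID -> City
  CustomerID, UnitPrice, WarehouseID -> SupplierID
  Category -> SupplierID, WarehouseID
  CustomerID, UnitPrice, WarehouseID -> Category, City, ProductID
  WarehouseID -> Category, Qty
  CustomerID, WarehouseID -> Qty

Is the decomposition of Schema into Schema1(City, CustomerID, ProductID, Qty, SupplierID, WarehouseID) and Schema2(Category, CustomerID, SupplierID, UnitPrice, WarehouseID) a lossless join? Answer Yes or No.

No

Common attributes: {CustomerID, SupplierID, WarehouseID}; their closure is {Category, City, CustomerID, Qty, SupplierID, WarehouseID}.
Schema1 ⊄ {Category, City, CustomerID, Qty, SupplierID, WarehouseID} and Schema2 ⊄ {Category, City, CustomerID, Qty, SupplierID, WarehouseID}, so the split is lossy.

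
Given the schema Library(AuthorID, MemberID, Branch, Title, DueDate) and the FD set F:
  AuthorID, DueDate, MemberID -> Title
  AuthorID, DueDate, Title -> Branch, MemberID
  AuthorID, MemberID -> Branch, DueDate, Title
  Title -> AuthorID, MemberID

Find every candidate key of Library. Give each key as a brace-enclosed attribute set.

{Title}⁺ = {AuthorID, Branch, DueDate, MemberID, Title} — all of the relation — so {Title} is a candidate key.
{AuthorID, MemberID}⁺ = {AuthorID, Branch, DueDate, MemberID, Title} — all of the relation — so {AuthorID, MemberID} is a candidate key.
Any other superkey properly contains one of these, so there are no further candidate keys.

{AuthorID, MemberID}, {Title}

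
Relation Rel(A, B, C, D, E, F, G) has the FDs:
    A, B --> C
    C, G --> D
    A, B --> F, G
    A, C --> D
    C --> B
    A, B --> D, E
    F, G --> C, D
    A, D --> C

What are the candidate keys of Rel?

No FD produces {A}, so it must be in every candidate key.
{A, B}⁺ = {A, B, C, D, E, F, G}, which is every attribute, so {A, B} is a candidate key.
{A, C}⁺ = {A, B, C, D, E, F, G}, which is every attribute, so {A, C} is a candidate key.
{A, D}⁺ = {A, B, C, D, E, F, G}, which is every attribute, so {A, D} is a candidate key.
{A, F, G}⁺ = {A, B, C, D, E, F, G}, which is every attribute, so {A, F, G} is a candidate key.
These are minimal and exhaustive — every other superkey contains one of them.

{A, B}, {A, C}, {A, D}, {A, F, G}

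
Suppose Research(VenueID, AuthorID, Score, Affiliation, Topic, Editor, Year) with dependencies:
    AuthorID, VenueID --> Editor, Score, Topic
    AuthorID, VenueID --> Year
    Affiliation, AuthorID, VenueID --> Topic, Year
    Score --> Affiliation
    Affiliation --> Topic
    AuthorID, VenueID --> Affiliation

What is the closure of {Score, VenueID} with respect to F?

{Affiliation, Score, Topic, VenueID}

Start with {Score, VenueID}.
Score --> Affiliation applies; add {Affiliation} → now {Affiliation, Score, VenueID}.
Affiliation --> Topic applies; add {Topic} → now {Affiliation, Score, Topic, VenueID}.
No further FD applies.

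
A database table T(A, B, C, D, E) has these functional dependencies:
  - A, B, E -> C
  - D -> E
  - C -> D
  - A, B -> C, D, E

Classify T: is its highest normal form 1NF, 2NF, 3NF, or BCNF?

Candidate key: {A, B}. Prime attributes: {A, B}.
D -> E: {D}⁺ = {D, E}, which is not all of the attributes, so the left side is not a superkey — BCNF is violated.
D -> E has non-prime {E} on the right and a non-superkey on the left, so 3NF fails.
Checking every proper subset of each key, none determines a non-prime attribute — 2NF is satisfied.

2NF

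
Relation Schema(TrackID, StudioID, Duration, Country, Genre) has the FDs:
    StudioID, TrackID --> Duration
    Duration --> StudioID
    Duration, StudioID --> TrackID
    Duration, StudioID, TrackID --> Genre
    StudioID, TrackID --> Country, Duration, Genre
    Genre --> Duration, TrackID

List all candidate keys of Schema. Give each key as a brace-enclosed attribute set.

{Duration} is a candidate key since {Duration}⁺ = {Country, Duration, Genre, StudioID, TrackID} covers every attribute.
{Genre} is a candidate key since {Genre}⁺ = {Country, Duration, Genre, StudioID, TrackID} covers every attribute.
{StudioID, TrackID} is a candidate key since {StudioID, TrackID}⁺ = {Country, Duration, Genre, StudioID, TrackID} covers every attribute.
These are minimal and exhaustive — every other superkey contains one of them.

{Duration}, {Genre}, {StudioID, TrackID}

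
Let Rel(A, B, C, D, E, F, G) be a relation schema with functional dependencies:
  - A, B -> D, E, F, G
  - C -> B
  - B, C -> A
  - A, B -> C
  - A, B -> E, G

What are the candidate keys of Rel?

{C} is a candidate key since {C}⁺ = {A, B, C, D, E, F, G} covers every attribute.
{A, B} is a candidate key since {A, B}⁺ = {A, B, C, D, E, F, G} covers every attribute.
No proper subset of any of these is a key, and no other minimal superkey exists.

{A, B}, {C}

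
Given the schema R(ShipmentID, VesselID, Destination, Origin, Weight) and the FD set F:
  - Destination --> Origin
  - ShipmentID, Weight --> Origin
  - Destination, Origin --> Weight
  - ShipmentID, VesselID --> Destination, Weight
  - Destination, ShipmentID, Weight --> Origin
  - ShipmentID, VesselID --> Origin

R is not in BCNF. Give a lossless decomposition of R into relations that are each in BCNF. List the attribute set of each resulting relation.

{Destination, Origin, Weight}; {Destination, ShipmentID, VesselID}

Candidate key of the original relation: {ShipmentID, VesselID}.
Within {Destination, Origin, ShipmentID, VesselID, Weight}: {Destination}⁺ ∩ {Destination, Origin, ShipmentID, VesselID, Weight} = {Destination, Origin, Weight}, not the whole set, so Destination --> Origin, Weight violates BCNF; decompose into {Destination, Origin, Weight} and {Destination, ShipmentID, VesselID}.
{Destination, Origin, Weight}: every determinant is a superkey — BCNF.
{Destination, ShipmentID, VesselID}: every determinant is a superkey — BCNF.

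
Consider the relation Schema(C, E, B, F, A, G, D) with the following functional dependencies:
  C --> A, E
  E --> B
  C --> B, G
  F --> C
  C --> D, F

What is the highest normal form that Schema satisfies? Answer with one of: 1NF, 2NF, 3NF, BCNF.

Candidate keys: {C}, {F}. Prime attributes: {C, F}.
E --> B: {E}⁺ = {B, E}, which is not all of the attributes, so the left side is not a superkey — BCNF is violated.
Because {B} is non-prime and the left side of E --> B is not a superkey, the relation is not in 3NF.
All keys have size 1, which rules out partial dependencies — 2NF is satisfied.

2NF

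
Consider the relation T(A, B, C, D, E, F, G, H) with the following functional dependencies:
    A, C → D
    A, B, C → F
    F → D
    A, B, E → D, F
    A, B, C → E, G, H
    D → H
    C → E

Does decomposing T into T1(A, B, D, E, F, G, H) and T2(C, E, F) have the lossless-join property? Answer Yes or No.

No

The shared attributes are {E, F} and {E, F}⁺ = {D, E, F, H}.
The closure covers neither T1 nor T2 entirely; the join is not lossless.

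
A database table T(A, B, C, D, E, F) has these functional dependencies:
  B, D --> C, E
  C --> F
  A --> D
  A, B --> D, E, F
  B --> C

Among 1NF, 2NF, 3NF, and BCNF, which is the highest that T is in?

Candidate key: {A, B}. Prime attributes: {A, B}.
B, D --> C, E: {B, D}⁺ = {B, C, D, E, F}, which is not all of the attributes, so the left side is not a superkey — BCNF is violated.
B, D --> C, E has non-prime {C, E} on the right and a non-superkey on the left, so 3NF fails.
The proper key subset {A} of {A, B} determines non-prime {D}, so the relation is not even in 2NF.

1NF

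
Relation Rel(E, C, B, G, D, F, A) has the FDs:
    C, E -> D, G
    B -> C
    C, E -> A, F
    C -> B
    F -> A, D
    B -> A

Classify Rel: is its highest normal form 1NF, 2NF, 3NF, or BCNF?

1NF

Candidate keys: {B, E}, {C, E}. Prime attributes: {B, C, E}.
B -> C: {B}⁺ = {A, B, C}, which is not all of the attributes, so the left side is not a superkey — BCNF is violated.
F -> A, D determines the non-prime attributes {A, D} from a non-superkey — 3NF is violated.
Since {B} ⊂ {B, E} and {B}⁺ ⊇ {A} with {A} non-prime, there is a partial dependency; 2NF fails.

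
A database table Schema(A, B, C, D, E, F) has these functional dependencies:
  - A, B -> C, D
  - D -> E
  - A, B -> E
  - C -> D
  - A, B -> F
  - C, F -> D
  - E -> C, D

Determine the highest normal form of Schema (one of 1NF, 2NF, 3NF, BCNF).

2NF

Candidate key: {A, B}. Prime attributes: {A, B}.
D -> E breaks BCNF: {D}⁺ = {C, D, E}, so {D} is not a superkey.
D -> E determines the non-prime attribute {E} from a non-superkey — 3NF is violated.
No non-prime attribute depends on a proper subset of any candidate key, so 2NF holds.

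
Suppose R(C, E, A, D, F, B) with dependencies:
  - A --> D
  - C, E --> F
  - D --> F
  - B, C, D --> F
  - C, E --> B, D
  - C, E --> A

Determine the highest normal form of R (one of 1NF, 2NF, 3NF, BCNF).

Candidate key: {C, E}. Prime attributes: {C, E}.
A --> D breaks BCNF: {A}⁺ = {A, D, F}, so {A} is not a superkey.
A --> D has non-prime {D} on the right and a non-superkey on the left, so 3NF fails.
No proper subset of a key has a non-prime attribute in its closure, so there is no partial dependency; 2NF holds.

2NF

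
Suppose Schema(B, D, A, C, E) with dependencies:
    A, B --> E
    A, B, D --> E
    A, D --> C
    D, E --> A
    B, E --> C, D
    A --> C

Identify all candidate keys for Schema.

{A, B}, {B, E}

Attributes never on any right-hand side: {B} — every candidate key must contain it.
{A, B}⁺ = {A, B, C, D, E} — all of the relation — so {A, B} is a candidate key.
{B, E}⁺ = {A, B, C, D, E} — all of the relation — so {B, E} is a candidate key.
Any other superkey properly contains one of these, so there are no further candidate keys.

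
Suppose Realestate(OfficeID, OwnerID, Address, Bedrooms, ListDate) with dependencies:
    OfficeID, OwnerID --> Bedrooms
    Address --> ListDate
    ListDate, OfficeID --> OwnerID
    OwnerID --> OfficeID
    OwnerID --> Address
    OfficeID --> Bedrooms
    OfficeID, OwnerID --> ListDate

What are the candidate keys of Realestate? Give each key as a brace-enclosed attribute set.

{Address, OfficeID}, {ListDate, OfficeID}, {OwnerID}

{OwnerID} is a candidate key since {OwnerID}⁺ = {Address, Bedrooms, ListDate, OfficeID, OwnerID} covers every attribute.
{Address, OfficeID} is a candidate key since {Address, OfficeID}⁺ = {Address, Bedrooms, ListDate, OfficeID, OwnerID} covers every attribute.
{ListDate, OfficeID} is a candidate key since {ListDate, OfficeID}⁺ = {Address, Bedrooms, ListDate, OfficeID, OwnerID} covers every attribute.
Any other superkey properly contains one of these, so there are no further candidate keys.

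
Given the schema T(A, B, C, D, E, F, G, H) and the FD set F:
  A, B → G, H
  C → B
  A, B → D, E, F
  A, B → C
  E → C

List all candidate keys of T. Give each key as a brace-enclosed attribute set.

{A, B}, {A, C}, {A, E}

No FD produces {A}, so it must be in every candidate key.
{A, B}⁺ = {A, B, C, D, E, F, G, H}, which is every attribute, so {A, B} is a candidate key.
{A, C}⁺ = {A, B, C, D, E, F, G, H}, which is every attribute, so {A, C} is a candidate key.
{A, E}⁺ = {A, B, C, D, E, F, G, H}, which is every attribute, so {A, E} is a candidate key.
No proper subset of any of these is a key, and no other minimal superkey exists.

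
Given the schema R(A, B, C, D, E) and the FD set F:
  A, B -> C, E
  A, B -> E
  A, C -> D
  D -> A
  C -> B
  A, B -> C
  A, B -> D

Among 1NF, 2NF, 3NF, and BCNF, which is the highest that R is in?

Candidate keys: {A, B}, {A, C}, {B, D}, {C, D}. Prime attributes: {A, B, C, D}.
For D -> A we have {D}⁺ = {A, D}; {D} is not a superkey, so BCNF fails.
But every attribute on its right side ({A}) is prime, and the same holds for every other non-superkey FD, so 3NF still holds.

3NF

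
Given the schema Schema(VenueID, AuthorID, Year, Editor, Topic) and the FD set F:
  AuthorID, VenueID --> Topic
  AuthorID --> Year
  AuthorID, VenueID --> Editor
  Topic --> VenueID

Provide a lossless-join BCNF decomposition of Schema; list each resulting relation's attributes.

{AuthorID, Editor, Topic}; {AuthorID, Year}; {Topic, VenueID}

Candidate keys of the original relation: {AuthorID, Topic}, {AuthorID, VenueID}.
In {AuthorID, Editor, Topic, VenueID, Year}, {AuthorID} is not a superkey ({AuthorID}⁺ restricted to this set is {AuthorID, Year}), so split on AuthorID --> Year into {AuthorID, Year} and {AuthorID, Editor, Topic, VenueID}.
{AuthorID, Year} has no BCNF violation.
In {AuthorID, Editor, Topic, VenueID}, {Topic} is not a superkey ({Topic}⁺ restricted to this set is {Topic, VenueID}), so split on Topic --> VenueID into {Topic, VenueID} and {AuthorID, Editor, Topic}.
{Topic, VenueID} has no BCNF violation.
{AuthorID, Editor, Topic} has no BCNF violation.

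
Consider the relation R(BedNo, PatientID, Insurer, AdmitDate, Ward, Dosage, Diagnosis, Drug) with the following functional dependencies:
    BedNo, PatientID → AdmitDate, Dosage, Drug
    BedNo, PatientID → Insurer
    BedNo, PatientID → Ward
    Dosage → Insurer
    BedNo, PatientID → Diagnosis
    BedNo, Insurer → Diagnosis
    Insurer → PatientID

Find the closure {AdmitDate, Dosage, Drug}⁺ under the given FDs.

{AdmitDate, Dosage, Drug, Insurer, PatientID}

Start with {AdmitDate, Dosage, Drug}.
Dosage → Insurer applies; add {Insurer} → now {AdmitDate, Dosage, Drug, Insurer}.
Insurer → PatientID applies; add {PatientID} → now {AdmitDate, Dosage, Drug, Insurer, PatientID}.
No further FD applies.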